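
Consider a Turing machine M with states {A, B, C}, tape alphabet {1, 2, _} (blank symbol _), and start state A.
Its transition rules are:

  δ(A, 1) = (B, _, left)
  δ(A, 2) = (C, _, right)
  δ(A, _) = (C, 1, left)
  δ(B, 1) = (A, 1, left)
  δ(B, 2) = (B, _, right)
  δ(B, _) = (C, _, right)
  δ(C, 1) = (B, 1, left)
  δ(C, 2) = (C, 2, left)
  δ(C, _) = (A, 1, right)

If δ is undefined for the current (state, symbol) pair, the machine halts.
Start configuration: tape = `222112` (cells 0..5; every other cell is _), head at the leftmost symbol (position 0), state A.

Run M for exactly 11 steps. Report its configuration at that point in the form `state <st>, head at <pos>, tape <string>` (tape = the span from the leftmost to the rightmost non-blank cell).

A | [2]22112   read 2 → write _, move right, go to C
C | _[2]2112   read 2 → write 2, move left, go to C
C | [_]22112   read _ → write 1, move right, go to A
A | 1[2]2112   read 2 → write _, move right, go to C
C | 1_[2]112   read 2 → write 2, move left, go to C
C | 1[_]2112   read _ → write 1, move right, go to A
A | 11[2]112   read 2 → write _, move right, go to C
C | 11_[1]12   read 1 → write 1, move left, go to B
B | 11[_]112   read _ → write _, move right, go to C
C | 11_[1]12   read 1 → write 1, move left, go to B
B | 11[_]112   read _ → write _, move right, go to C
C | 11_[1]12
After 11 steps: state C, head at 3, tape 11_112.

state C, head at 3, tape 11_112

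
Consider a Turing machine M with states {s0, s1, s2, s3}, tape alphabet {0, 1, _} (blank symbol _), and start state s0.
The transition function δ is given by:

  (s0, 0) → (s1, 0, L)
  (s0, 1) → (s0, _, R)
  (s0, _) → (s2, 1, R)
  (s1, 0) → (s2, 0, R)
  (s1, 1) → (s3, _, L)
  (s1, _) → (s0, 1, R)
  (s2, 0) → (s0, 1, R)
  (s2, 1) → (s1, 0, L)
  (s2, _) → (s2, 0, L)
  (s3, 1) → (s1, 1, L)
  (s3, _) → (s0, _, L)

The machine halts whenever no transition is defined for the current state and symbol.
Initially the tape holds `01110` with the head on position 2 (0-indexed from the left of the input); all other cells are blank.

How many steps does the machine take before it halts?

14

s0 | 01[1]10   read 1 → write _, move R, go to s0
s0 | 01_[1]0   read 1 → write _, move R, go to s0
s0 | 01__[0]   read 0 → write 0, move L, go to s1
s1 | 01_[_]0   read _ → write 1, move R, go to s0
s0 | 01_1[0]   read 0 → write 0, move L, go to s1
s1 | 01_[1]0   read 1 → write _, move L, go to s3
s3 | 01[_]_0   read _ → write _, move L, go to s0
s0 | 0[1]__0   read 1 → write _, move R, go to s0
s0 | 0_[_]_0   read _ → write 1, move R, go to s2
s2 | 0_1[_]0   read _ → write 0, move L, go to s2
s2 | 0_[1]00   read 1 → write 0, move L, go to s1
s1 | 0[_]000   read _ → write 1, move R, go to s0
s0 | 01[0]00   read 0 → write 0, move L, go to s1
s1 | 0[1]000   read 1 → write _, move L, go to s3
s3 | [0]_000
M halts after 14 transitions.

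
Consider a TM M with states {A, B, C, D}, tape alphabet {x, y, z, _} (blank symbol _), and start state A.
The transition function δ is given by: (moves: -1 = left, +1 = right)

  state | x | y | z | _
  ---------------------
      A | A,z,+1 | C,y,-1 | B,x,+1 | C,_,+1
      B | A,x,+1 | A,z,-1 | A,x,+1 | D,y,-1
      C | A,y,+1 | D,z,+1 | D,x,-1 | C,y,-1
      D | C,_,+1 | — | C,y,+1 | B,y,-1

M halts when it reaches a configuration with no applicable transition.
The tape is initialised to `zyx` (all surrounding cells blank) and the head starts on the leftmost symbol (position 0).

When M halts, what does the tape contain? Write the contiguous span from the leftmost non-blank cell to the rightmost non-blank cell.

zxzyy

A | [z]yx__   read z → write x, move +1, go to B
B | x[y]x__   read y → write z, move -1, go to A
A | [x]zx__   read x → write z, move +1, go to A
A | z[z]x__   read z → write x, move +1, go to B
B | zx[x]__   read x → write x, move +1, go to A
A | zxx[_]_   read _ → write _, move +1, go to C
C | zxx_[_]   read _ → write y, move -1, go to C
C | zxx[_]y   read _ → write y, move -1, go to C
C | zx[x]yy   read x → write y, move +1, go to A
A | zxy[y]y   read y → write y, move -1, go to C
C | zx[y]yy   read y → write z, move +1, go to D
D | zxz[y]y
The non-blank tape span at halt is zxzyy.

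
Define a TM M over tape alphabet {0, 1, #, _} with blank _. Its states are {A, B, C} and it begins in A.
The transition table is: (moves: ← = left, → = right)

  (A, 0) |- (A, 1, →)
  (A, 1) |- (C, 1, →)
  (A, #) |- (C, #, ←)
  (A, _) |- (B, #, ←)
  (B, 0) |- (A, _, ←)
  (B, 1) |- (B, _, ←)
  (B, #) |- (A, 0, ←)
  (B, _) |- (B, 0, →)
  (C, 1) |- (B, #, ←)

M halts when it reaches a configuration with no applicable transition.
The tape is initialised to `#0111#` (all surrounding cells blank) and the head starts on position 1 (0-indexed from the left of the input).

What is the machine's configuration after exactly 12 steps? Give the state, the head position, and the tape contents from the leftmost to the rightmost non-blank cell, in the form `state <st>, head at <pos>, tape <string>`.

state A, head at 1, tape 111__#1#

state=A head=1 tape=__#[0]111#   (A,0)→(A,1,→)
state=A head=2 tape=__#1[1]11#   (A,1)→(C,1,→)
state=C head=3 tape=__#11[1]1#   (C,1)→(B,#,←)
state=B head=2 tape=__#1[1]#1#   (B,1)→(B,_,←)
state=B head=1 tape=__#[1]_#1#   (B,1)→(B,_,←)
state=B head=0 tape=__[#]__#1#   (B,#)→(A,0,←)
state=A head=-1 tape=_[_]0__#1#   (A,_)→(B,#,←)
state=B head=-2 tape=[_]#0__#1#   (B,_)→(B,0,→)
state=B head=-1 tape=0[#]0__#1#   (B,#)→(A,0,←)
state=A head=-2 tape=[0]00__#1#   (A,0)→(A,1,→)
state=A head=-1 tape=1[0]0__#1#   (A,0)→(A,1,→)
state=A head=0 tape=11[0]__#1#   (A,0)→(A,1,→)
state=A head=1 tape=111[_]_#1#
After 12 steps: state A, head at 1, tape 111__#1#.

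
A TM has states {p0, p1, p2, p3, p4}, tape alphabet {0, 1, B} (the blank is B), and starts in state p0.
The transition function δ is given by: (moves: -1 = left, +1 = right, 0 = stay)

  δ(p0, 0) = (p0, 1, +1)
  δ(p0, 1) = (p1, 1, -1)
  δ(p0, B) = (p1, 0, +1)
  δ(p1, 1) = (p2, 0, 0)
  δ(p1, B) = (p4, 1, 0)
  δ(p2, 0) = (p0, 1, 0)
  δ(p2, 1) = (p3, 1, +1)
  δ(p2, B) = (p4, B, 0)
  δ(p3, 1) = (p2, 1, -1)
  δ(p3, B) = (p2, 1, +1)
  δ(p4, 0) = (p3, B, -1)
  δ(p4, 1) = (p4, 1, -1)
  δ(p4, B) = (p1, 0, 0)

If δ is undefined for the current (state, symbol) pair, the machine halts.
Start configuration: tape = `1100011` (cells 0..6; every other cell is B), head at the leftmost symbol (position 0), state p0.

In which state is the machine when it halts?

p1

p0 | BB[1]100011   read 1 → write 1, move -1, go to p1
p1 | B[B]1100011   read B → write 1, move 0, go to p4
p4 | B[1]1100011   read 1 → write 1, move -1, go to p4
p4 | [B]11100011   read B → write 0, move 0, go to p1
p1 | [0]11100011
No transition is defined for (p1, 0); M halts in state p1.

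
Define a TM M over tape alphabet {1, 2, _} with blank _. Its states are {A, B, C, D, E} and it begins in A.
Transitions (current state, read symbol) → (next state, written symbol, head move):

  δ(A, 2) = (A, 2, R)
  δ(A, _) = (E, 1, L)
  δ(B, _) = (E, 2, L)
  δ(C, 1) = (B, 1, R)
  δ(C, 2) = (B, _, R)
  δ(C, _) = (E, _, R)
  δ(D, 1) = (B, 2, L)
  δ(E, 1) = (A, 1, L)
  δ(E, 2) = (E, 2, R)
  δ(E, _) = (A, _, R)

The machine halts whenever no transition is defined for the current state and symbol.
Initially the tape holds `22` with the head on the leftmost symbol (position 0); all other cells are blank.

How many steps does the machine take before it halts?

6

A | [2]2_   read 2 → write 2, move R, go to A
A | 2[2]_   read 2 → write 2, move R, go to A
A | 22[_]   read _ → write 1, move L, go to E
E | 2[2]1   read 2 → write 2, move R, go to E
E | 22[1]   read 1 → write 1, move L, go to A
A | 2[2]1   read 2 → write 2, move R, go to A
A | 22[1]
M halts after 6 transitions.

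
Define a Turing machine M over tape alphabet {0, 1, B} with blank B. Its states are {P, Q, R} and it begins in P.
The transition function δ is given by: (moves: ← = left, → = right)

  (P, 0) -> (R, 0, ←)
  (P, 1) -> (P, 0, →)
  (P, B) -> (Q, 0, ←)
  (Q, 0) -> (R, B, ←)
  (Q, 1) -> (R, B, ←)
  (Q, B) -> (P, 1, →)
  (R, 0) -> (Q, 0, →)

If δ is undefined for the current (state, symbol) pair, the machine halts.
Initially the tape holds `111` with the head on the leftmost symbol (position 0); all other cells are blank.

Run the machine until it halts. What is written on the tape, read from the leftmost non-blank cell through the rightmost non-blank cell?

0010

P | [1]11B   read 1 → write 0, move →, go to P
P | 0[1]1B   read 1 → write 0, move →, go to P
P | 00[1]B   read 1 → write 0, move →, go to P
P | 000[B]   read B → write 0, move ←, go to Q
Q | 00[0]0   read 0 → write B, move ←, go to R
R | 0[0]B0   read 0 → write 0, move →, go to Q
Q | 00[B]0   read B → write 1, move →, go to P
P | 001[0]   read 0 → write 0, move ←, go to R
R | 00[1]0
The non-blank tape span at halt is 0010.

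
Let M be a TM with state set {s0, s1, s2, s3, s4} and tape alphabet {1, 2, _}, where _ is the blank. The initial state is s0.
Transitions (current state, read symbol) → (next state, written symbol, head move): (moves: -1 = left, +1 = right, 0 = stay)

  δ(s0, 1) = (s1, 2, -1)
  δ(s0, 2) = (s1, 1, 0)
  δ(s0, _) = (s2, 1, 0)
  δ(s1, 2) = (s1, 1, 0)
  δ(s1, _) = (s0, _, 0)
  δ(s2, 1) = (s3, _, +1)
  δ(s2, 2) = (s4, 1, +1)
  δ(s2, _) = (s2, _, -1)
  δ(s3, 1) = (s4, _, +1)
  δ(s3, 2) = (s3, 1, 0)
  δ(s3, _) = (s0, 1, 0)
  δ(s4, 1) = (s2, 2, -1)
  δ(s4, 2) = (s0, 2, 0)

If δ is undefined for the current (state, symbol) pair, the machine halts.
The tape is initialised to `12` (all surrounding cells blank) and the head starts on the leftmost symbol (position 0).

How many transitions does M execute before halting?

state=s0 head=0 tape=_[1]2   (s0,1)→(s1,2,-1)
state=s1 head=-1 tape=[_]22   (s1,_)→(s0,_,0)
state=s0 head=-1 tape=[_]22   (s0,_)→(s2,1,0)
state=s2 head=-1 tape=[1]22   (s2,1)→(s3,_,+1)
state=s3 head=0 tape=_[2]2   (s3,2)→(s3,1,0)
state=s3 head=0 tape=_[1]2   (s3,1)→(s4,_,+1)
state=s4 head=1 tape=__[2]   (s4,2)→(s0,2,0)
state=s0 head=1 tape=__[2]   (s0,2)→(s1,1,0)
state=s1 head=1 tape=__[1]
M halts after 8 transitions.

8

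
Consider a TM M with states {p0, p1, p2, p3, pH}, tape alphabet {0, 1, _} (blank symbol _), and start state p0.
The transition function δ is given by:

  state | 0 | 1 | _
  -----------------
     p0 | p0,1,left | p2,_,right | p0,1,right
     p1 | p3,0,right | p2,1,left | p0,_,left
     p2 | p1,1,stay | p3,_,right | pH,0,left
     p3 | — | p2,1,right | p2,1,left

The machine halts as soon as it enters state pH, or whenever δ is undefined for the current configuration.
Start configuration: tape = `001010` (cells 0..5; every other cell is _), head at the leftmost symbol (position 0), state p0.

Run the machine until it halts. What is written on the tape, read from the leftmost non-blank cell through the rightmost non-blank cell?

p0 | _[0]01010   read 0 → write 1, move left, go to p0
p0 | [_]101010   read _ → write 1, move right, go to p0
p0 | 1[1]01010   read 1 → write _, move right, go to p2
p2 | 1_[0]1010   read 0 → write 1, move stay, go to p1
p1 | 1_[1]1010   read 1 → write 1, move left, go to p2
p2 | 1[_]11010   read _ → write 0, move left, go to pH
pH | [1]011010
The non-blank tape span at halt is 1011010.

1011010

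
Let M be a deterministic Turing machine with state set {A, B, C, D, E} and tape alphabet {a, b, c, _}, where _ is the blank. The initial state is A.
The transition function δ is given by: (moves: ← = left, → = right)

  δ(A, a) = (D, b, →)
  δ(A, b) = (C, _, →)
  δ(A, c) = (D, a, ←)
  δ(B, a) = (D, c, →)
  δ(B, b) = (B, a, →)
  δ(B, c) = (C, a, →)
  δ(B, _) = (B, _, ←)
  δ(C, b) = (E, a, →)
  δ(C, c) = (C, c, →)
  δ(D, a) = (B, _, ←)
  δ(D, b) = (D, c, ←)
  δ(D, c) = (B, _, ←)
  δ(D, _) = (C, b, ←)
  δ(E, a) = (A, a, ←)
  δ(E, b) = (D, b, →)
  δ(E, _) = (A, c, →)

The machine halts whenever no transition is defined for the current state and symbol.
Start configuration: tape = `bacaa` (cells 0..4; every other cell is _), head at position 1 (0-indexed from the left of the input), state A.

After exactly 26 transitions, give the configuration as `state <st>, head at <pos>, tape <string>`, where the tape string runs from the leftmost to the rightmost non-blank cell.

state E, head at 5, tape bccca

state=A head=1 tape=b[a]caa_   (A,a)→(D,b,→)
state=D head=2 tape=bb[c]aa_   (D,c)→(B,_,←)
state=B head=1 tape=b[b]_aa_   (B,b)→(B,a,→)
state=B head=2 tape=ba[_]aa_   (B,_)→(B,_,←)
state=B head=1 tape=b[a]_aa_   (B,a)→(D,c,→)
state=D head=2 tape=bc[_]aa_   (D,_)→(C,b,←)
state=C head=1 tape=b[c]baa_   (C,c)→(C,c,→)
state=C head=2 tape=bc[b]aa_   (C,b)→(E,a,→)
state=E head=3 tape=bca[a]a_   (E,a)→(A,a,←)
state=A head=2 tape=bc[a]aa_   (A,a)→(D,b,→)
state=D head=3 tape=bcb[a]a_   (D,a)→(B,_,←)
state=B head=2 tape=bc[b]_a_   (B,b)→(B,a,→)
state=B head=3 tape=bca[_]a_   (B,_)→(B,_,←)
state=B head=2 tape=bc[a]_a_   (B,a)→(D,c,→)
state=D head=3 tape=bcc[_]a_   (D,_)→(C,b,←)
state=C head=2 tape=bc[c]ba_   (C,c)→(C,c,→)
state=C head=3 tape=bcc[b]a_   (C,b)→(E,a,→)
state=E head=4 tape=bcca[a]_   (E,a)→(A,a,←)
state=A head=3 tape=bcc[a]a_   (A,a)→(D,b,→)
state=D head=4 tape=bccb[a]_   (D,a)→(B,_,←)
state=B head=3 tape=bcc[b]__   (B,b)→(B,a,→)
state=B head=4 tape=bcca[_]_   (B,_)→(B,_,←)
state=B head=3 tape=bcc[a]__   (B,a)→(D,c,→)
state=D head=4 tape=bccc[_]_   (D,_)→(C,b,←)
state=C head=3 tape=bcc[c]b_   (C,c)→(C,c,→)
state=C head=4 tape=bccc[b]_   (C,b)→(E,a,→)
state=E head=5 tape=bccca[_]
After 26 steps: state E, head at 5, tape bccca.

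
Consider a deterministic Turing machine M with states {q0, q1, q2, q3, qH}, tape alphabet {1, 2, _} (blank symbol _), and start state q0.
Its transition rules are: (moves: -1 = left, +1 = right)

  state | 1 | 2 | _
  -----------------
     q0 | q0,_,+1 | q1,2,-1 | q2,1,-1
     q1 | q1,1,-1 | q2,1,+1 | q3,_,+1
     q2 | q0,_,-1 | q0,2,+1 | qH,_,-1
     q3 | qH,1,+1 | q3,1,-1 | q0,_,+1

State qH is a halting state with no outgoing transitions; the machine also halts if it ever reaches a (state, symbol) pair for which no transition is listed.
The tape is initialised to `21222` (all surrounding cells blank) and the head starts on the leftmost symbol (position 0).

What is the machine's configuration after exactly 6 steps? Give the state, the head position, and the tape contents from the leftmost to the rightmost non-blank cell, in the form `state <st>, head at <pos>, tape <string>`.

state q0, head at 2, tape 222

q0 | _[2]1222   read 2 → write 2, move -1, go to q1
q1 | [_]21222   read _ → write _, move +1, go to q3
q3 | _[2]1222   read 2 → write 1, move -1, go to q3
q3 | [_]11222   read _ → write _, move +1, go to q0
q0 | _[1]1222   read 1 → write _, move +1, go to q0
q0 | __[1]222   read 1 → write _, move +1, go to q0
q0 | ___[2]22
After 6 steps: state q0, head at 2, tape 222.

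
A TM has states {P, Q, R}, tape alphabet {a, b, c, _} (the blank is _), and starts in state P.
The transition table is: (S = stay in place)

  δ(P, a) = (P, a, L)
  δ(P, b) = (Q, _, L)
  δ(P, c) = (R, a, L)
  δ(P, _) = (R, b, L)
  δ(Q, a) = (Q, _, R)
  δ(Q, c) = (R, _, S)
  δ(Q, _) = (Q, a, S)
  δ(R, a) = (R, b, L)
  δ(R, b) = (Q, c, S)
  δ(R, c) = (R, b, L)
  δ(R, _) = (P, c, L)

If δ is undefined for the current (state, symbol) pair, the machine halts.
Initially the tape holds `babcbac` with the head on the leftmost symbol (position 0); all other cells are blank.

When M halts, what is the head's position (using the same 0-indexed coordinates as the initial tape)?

2

state=P head=0 tape=_[b]abcbac   (P,b)→(Q,_,L)
state=Q head=-1 tape=[_]_abcbac   (Q,_)→(Q,a,S)
state=Q head=-1 tape=[a]_abcbac   (Q,a)→(Q,_,R)
state=Q head=0 tape=_[_]abcbac   (Q,_)→(Q,a,S)
state=Q head=0 tape=_[a]abcbac   (Q,a)→(Q,_,R)
state=Q head=1 tape=__[a]bcbac   (Q,a)→(Q,_,R)
state=Q head=2 tape=___[b]cbac
At halt the head is at cell 2.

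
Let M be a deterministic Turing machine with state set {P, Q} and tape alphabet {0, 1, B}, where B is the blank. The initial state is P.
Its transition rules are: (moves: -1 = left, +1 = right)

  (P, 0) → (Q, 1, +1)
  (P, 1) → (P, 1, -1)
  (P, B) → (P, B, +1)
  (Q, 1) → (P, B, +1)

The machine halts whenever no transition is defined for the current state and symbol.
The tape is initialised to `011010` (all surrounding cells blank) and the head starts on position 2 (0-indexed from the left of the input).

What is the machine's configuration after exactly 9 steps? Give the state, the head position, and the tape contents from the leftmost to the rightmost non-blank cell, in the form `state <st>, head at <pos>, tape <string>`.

P | 01[1]010   read 1 → write 1, move -1, go to P
P | 0[1]1010   read 1 → write 1, move -1, go to P
P | [0]11010   read 0 → write 1, move +1, go to Q
Q | 1[1]1010   read 1 → write B, move +1, go to P
P | 1B[1]010   read 1 → write 1, move -1, go to P
P | 1[B]1010   read B → write B, move +1, go to P
P | 1B[1]010   read 1 → write 1, move -1, go to P
P | 1[B]1010   read B → write B, move +1, go to P
P | 1B[1]010   read 1 → write 1, move -1, go to P
P | 1[B]1010
After 9 steps: state P, head at 1, tape 1B1010.

state P, head at 1, tape 1B1010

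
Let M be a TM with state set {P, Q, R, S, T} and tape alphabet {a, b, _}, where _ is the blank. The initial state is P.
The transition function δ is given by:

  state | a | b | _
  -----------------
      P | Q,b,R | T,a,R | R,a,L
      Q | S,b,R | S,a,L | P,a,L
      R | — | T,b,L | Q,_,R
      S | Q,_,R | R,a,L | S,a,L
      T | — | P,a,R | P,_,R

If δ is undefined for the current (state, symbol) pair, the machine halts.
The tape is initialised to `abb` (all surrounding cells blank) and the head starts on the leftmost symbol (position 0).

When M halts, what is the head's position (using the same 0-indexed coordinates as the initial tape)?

3

P | _[a]bb__   read a → write b, move R, go to Q
Q | _b[b]b__   read b → write a, move L, go to S
S | _[b]ab__   read b → write a, move L, go to R
R | [_]aab__   read _ → write _, move R, go to Q
Q | _[a]ab__   read a → write b, move R, go to S
S | _b[a]b__   read a → write _, move R, go to Q
Q | _b_[b]__   read b → write a, move L, go to S
S | _b[_]a__   read _ → write a, move L, go to S
S | _[b]aa__   read b → write a, move L, go to R
R | [_]aaa__   read _ → write _, move R, go to Q
Q | _[a]aa__   read a → write b, move R, go to S
S | _b[a]a__   read a → write _, move R, go to Q
Q | _b_[a]__   read a → write b, move R, go to S
S | _b_b[_]_   read _ → write a, move L, go to S
S | _b_[b]a_   read b → write a, move L, go to R
R | _b[_]aa_   read _ → write _, move R, go to Q
Q | _b_[a]a_   read a → write b, move R, go to S
S | _b_b[a]_   read a → write _, move R, go to Q
Q | _b_b_[_]   read _ → write a, move L, go to P
P | _b_b[_]a   read _ → write a, move L, go to R
R | _b_[b]aa   read b → write b, move L, go to T
T | _b[_]baa   read _ → write _, move R, go to P
P | _b_[b]aa   read b → write a, move R, go to T
T | _b_a[a]a
At halt the head is at cell 3.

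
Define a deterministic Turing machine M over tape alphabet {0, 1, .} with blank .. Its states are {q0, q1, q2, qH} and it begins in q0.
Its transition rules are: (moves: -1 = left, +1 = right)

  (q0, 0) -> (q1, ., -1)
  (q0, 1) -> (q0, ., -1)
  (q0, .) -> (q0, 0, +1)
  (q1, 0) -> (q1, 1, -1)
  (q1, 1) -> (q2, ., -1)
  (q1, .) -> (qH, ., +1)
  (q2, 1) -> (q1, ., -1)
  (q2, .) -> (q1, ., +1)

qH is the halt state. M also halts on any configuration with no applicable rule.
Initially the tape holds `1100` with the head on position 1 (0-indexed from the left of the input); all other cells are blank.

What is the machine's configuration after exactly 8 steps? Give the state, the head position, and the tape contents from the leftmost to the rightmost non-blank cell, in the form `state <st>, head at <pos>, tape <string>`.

state=q0 head=1 tape=.1[1]00   (q0,1)→(q0,.,-1)
state=q0 head=0 tape=.[1].00   (q0,1)→(q0,.,-1)
state=q0 head=-1 tape=[.]..00   (q0,.)→(q0,0,+1)
state=q0 head=0 tape=0[.].00   (q0,.)→(q0,0,+1)
state=q0 head=1 tape=00[.]00   (q0,.)→(q0,0,+1)
state=q0 head=2 tape=000[0]0   (q0,0)→(q1,.,-1)
state=q1 head=1 tape=00[0].0   (q1,0)→(q1,1,-1)
state=q1 head=0 tape=0[0]1.0   (q1,0)→(q1,1,-1)
state=q1 head=-1 tape=[0]11.0
After 8 steps: state q1, head at -1, tape 011.0.

state q1, head at -1, tape 011.0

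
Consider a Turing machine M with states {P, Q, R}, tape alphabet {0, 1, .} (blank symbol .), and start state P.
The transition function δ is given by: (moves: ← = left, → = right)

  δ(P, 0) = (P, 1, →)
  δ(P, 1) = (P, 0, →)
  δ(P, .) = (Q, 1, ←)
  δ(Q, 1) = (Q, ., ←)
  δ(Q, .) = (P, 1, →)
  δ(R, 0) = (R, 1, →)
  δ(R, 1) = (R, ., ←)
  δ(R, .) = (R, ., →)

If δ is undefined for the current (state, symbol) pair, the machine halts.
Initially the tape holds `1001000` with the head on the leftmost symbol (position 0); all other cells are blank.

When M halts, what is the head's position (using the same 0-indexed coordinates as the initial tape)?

3

P | [1]001000.   read 1 → write 0, move →, go to P
P | 0[0]01000.   read 0 → write 1, move →, go to P
P | 01[0]1000.   read 0 → write 1, move →, go to P
P | 011[1]000.   read 1 → write 0, move →, go to P
P | 0110[0]00.   read 0 → write 1, move →, go to P
P | 01101[0]0.   read 0 → write 1, move →, go to P
P | 011011[0].   read 0 → write 1, move →, go to P
P | 0110111[.]   read . → write 1, move ←, go to Q
Q | 011011[1]1   read 1 → write ., move ←, go to Q
Q | 01101[1].1   read 1 → write ., move ←, go to Q
Q | 0110[1]..1   read 1 → write ., move ←, go to Q
Q | 011[0]...1
At halt the head is at cell 3.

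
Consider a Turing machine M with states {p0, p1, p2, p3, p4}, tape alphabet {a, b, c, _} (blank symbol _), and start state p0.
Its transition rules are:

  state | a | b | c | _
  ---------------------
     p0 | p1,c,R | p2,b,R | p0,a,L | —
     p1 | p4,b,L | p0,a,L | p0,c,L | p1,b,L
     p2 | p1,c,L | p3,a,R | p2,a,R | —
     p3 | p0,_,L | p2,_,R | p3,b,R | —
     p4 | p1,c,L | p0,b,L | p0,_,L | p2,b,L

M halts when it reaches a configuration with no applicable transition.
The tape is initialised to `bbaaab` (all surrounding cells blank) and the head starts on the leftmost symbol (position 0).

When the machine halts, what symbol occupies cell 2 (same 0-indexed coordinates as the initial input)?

p0 | _[b]baaab   read b → write b, move R, go to p2
p2 | _b[b]aaab   read b → write a, move R, go to p3
p3 | _ba[a]aab   read a → write _, move L, go to p0
p0 | _b[a]_aab   read a → write c, move R, go to p1
p1 | _bc[_]aab   read _ → write b, move L, go to p1
p1 | _b[c]baab   read c → write c, move L, go to p0
p0 | _[b]cbaab   read b → write b, move R, go to p2
p2 | _b[c]baab   read c → write a, move R, go to p2
p2 | _ba[b]aab   read b → write a, move R, go to p3
p3 | _baa[a]ab   read a → write _, move L, go to p0
p0 | _ba[a]_ab   read a → write c, move R, go to p1
p1 | _bac[_]ab   read _ → write b, move L, go to p1
p1 | _ba[c]bab   read c → write c, move L, go to p0
p0 | _b[a]cbab   read a → write c, move R, go to p1
p1 | _bc[c]bab   read c → write c, move L, go to p0
p0 | _b[c]cbab   read c → write a, move L, go to p0
p0 | _[b]acbab   read b → write b, move R, go to p2
p2 | _b[a]cbab   read a → write c, move L, go to p1
p1 | _[b]ccbab   read b → write a, move L, go to p0
p0 | [_]accbab
Cell 2 holds c when M halts.

c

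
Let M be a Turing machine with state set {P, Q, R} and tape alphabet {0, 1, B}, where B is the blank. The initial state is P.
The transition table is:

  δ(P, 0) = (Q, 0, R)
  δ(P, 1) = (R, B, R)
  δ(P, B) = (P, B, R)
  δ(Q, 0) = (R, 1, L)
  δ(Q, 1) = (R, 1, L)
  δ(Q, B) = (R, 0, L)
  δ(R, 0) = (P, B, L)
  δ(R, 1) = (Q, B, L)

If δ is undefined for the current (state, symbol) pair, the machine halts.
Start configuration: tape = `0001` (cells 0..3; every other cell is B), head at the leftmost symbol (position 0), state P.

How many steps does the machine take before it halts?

P | B[0]001B   read 0 → write 0, move R, go to Q
Q | B0[0]01B   read 0 → write 1, move L, go to R
R | B[0]101B   read 0 → write B, move L, go to P
P | [B]B101B   read B → write B, move R, go to P
P | B[B]101B   read B → write B, move R, go to P
P | BB[1]01B   read 1 → write B, move R, go to R
R | BBB[0]1B   read 0 → write B, move L, go to P
P | BB[B]B1B   read B → write B, move R, go to P
P | BBB[B]1B   read B → write B, move R, go to P
P | BBBB[1]B   read 1 → write B, move R, go to R
R | BBBBB[B]
M halts after 10 transitions.

10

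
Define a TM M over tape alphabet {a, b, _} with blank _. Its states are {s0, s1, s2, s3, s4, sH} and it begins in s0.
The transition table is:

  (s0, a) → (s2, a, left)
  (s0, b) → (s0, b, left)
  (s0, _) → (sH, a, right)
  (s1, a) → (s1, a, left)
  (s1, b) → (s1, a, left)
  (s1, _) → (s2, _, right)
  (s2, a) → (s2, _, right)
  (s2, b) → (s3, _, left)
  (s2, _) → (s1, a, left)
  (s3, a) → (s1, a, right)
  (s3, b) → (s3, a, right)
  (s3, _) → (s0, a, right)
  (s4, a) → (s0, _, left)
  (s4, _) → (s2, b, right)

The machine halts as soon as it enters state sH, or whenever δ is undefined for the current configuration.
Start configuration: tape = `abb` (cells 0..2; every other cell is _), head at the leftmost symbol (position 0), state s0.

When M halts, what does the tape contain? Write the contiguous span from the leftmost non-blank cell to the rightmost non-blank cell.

aab

s0 | __[a]bb   read a → write a, move left, go to s2
s2 | _[_]abb   read _ → write a, move left, go to s1
s1 | [_]aabb   read _ → write _, move right, go to s2
s2 | _[a]abb   read a → write _, move right, go to s2
s2 | __[a]bb   read a → write _, move right, go to s2
s2 | ___[b]b   read b → write _, move left, go to s3
s3 | __[_]_b   read _ → write a, move right, go to s0
s0 | __a[_]b   read _ → write a, move right, go to sH
sH | __aa[b]
The non-blank tape span at halt is aab.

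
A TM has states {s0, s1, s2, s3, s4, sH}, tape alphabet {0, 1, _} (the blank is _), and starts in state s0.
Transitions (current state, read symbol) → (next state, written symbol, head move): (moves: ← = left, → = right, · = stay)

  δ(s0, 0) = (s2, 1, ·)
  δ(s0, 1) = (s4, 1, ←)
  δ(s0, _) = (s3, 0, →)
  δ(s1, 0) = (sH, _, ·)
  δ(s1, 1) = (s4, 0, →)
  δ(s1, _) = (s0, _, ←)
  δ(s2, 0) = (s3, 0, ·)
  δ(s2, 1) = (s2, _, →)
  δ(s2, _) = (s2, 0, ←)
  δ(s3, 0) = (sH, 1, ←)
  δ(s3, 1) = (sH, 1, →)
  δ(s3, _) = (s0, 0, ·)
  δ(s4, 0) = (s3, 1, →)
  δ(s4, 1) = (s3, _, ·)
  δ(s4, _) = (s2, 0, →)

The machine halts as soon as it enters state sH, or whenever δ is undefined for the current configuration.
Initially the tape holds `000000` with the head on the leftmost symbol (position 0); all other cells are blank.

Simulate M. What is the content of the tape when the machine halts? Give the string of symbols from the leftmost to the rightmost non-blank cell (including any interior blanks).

state=s0 head=0 tape=[0]00000   (s0,0)→(s2,1,·)
state=s2 head=0 tape=[1]00000   (s2,1)→(s2,_,→)
state=s2 head=1 tape=_[0]0000   (s2,0)→(s3,0,·)
state=s3 head=1 tape=_[0]0000   (s3,0)→(sH,1,←)
state=sH head=0 tape=[_]10000
The non-blank tape span at halt is 10000.

10000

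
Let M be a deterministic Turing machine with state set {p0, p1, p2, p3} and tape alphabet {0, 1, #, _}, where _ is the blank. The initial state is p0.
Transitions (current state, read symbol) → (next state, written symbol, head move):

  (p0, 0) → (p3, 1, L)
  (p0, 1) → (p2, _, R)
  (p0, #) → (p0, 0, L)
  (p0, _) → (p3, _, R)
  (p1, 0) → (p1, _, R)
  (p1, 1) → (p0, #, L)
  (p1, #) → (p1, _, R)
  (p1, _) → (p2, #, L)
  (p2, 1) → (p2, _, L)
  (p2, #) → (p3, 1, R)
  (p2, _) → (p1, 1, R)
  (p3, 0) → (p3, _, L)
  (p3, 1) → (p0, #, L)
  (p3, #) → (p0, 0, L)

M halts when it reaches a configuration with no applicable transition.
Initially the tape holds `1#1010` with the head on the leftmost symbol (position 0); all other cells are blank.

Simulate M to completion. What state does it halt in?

p0 | [1]#1010   read 1 → write _, move R, go to p2
p2 | _[#]1010   read # → write 1, move R, go to p3
p3 | _1[1]010   read 1 → write #, move L, go to p0
p0 | _[1]#010   read 1 → write _, move R, go to p2
p2 | __[#]010   read # → write 1, move R, go to p3
p3 | __1[0]10   read 0 → write _, move L, go to p3
p3 | __[1]_10   read 1 → write #, move L, go to p0
p0 | _[_]#_10   read _ → write _, move R, go to p3
p3 | __[#]_10   read # → write 0, move L, go to p0
p0 | _[_]0_10   read _ → write _, move R, go to p3
p3 | __[0]_10   read 0 → write _, move L, go to p3
p3 | _[_]__10
No transition is defined for (p3, _); M halts in state p3.

p3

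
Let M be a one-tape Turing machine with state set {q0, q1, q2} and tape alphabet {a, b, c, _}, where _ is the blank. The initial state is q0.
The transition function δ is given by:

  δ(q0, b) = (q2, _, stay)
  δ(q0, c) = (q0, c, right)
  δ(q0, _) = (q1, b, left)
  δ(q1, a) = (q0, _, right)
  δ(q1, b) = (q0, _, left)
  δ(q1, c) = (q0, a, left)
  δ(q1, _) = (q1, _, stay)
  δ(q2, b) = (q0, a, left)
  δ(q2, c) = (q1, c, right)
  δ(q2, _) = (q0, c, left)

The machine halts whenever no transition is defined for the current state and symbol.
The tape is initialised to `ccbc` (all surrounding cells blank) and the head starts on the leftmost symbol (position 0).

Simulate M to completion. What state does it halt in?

q0 | [c]cbc_   read c → write c, move right, go to q0
q0 | c[c]bc_   read c → write c, move right, go to q0
q0 | cc[b]c_   read b → write _, move stay, go to q2
q2 | cc[_]c_   read _ → write c, move left, go to q0
q0 | c[c]cc_   read c → write c, move right, go to q0
q0 | cc[c]c_   read c → write c, move right, go to q0
q0 | ccc[c]_   read c → write c, move right, go to q0
q0 | cccc[_]   read _ → write b, move left, go to q1
q1 | ccc[c]b   read c → write a, move left, go to q0
q0 | cc[c]ab   read c → write c, move right, go to q0
q0 | ccc[a]b
No transition is defined for (q0, a); M halts in state q0.

q0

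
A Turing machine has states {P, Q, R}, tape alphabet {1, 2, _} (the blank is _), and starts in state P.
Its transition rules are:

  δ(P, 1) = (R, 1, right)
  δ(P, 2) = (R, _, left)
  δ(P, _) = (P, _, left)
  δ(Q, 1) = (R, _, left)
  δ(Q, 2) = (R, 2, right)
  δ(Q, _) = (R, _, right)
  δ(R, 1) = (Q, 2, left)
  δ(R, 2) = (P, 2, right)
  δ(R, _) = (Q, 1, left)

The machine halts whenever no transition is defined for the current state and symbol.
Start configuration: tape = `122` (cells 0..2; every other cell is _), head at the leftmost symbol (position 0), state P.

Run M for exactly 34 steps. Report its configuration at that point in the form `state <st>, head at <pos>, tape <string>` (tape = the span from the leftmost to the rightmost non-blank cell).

state=P head=0 tape=_____[1]22   (P,1)→(R,1,right)
state=R head=1 tape=_____1[2]2   (R,2)→(P,2,right)
state=P head=2 tape=_____12[2]   (P,2)→(R,_,left)
state=R head=1 tape=_____1[2]_   (R,2)→(P,2,right)
state=P head=2 tape=_____12[_]   (P,_)→(P,_,left)
state=P head=1 tape=_____1[2]_   (P,2)→(R,_,left)
state=R head=0 tape=_____[1]__   (R,1)→(Q,2,left)
state=Q head=-1 tape=____[_]2__   (Q,_)→(R,_,right)
state=R head=0 tape=_____[2]__   (R,2)→(P,2,right)
state=P head=1 tape=_____2[_]_   (P,_)→(P,_,left)
state=P head=0 tape=_____[2]__   (P,2)→(R,_,left)
state=R head=-1 tape=____[_]___   (R,_)→(Q,1,left)
state=Q head=-2 tape=___[_]1___   (Q,_)→(R,_,right)
state=R head=-1 tape=____[1]___   (R,1)→(Q,2,left)
state=Q head=-2 tape=___[_]2___   (Q,_)→(R,_,right)
state=R head=-1 tape=____[2]___   (R,2)→(P,2,right)
state=P head=0 tape=____2[_]__   (P,_)→(P,_,left)
state=P head=-1 tape=____[2]___   (P,2)→(R,_,left)
state=R head=-2 tape=___[_]____   (R,_)→(Q,1,left)
state=Q head=-3 tape=__[_]1____   (Q,_)→(R,_,right)
state=R head=-2 tape=___[1]____   (R,1)→(Q,2,left)
state=Q head=-3 tape=__[_]2____   (Q,_)→(R,_,right)
state=R head=-2 tape=___[2]____   (R,2)→(P,2,right)
state=P head=-1 tape=___2[_]___   (P,_)→(P,_,left)
state=P head=-2 tape=___[2]____   (P,2)→(R,_,left)
state=R head=-3 tape=__[_]_____   (R,_)→(Q,1,left)
state=Q head=-4 tape=_[_]1_____   (Q,_)→(R,_,right)
state=R head=-3 tape=__[1]_____   (R,1)→(Q,2,left)
state=Q head=-4 tape=_[_]2_____   (Q,_)→(R,_,right)
state=R head=-3 tape=__[2]_____   (R,2)→(P,2,right)
state=P head=-2 tape=__2[_]____   (P,_)→(P,_,left)
state=P head=-3 tape=__[2]_____   (P,2)→(R,_,left)
state=R head=-4 tape=_[_]______   (R,_)→(Q,1,left)
state=Q head=-5 tape=[_]1______   (Q,_)→(R,_,right)
state=R head=-4 tape=_[1]______
After 34 steps: state R, head at -4, tape 1.

state R, head at -4, tape 1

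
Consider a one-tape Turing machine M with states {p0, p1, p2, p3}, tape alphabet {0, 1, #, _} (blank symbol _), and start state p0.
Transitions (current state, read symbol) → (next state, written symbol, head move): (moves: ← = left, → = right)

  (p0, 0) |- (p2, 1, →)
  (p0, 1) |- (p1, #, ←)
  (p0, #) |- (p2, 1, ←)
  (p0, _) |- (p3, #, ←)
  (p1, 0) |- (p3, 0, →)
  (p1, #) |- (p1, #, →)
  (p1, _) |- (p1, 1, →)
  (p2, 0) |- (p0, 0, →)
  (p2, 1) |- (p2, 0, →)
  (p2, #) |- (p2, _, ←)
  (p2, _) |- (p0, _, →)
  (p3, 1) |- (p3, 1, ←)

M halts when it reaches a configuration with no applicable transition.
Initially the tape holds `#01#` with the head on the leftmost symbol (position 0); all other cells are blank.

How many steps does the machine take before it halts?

7

p0 | _[#]01#   read # → write 1, move ←, go to p2
p2 | [_]101#   read _ → write _, move →, go to p0
p0 | _[1]01#   read 1 → write #, move ←, go to p1
p1 | [_]#01#   read _ → write 1, move →, go to p1
p1 | 1[#]01#   read # → write #, move →, go to p1
p1 | 1#[0]1#   read 0 → write 0, move →, go to p3
p3 | 1#0[1]#   read 1 → write 1, move ←, go to p3
p3 | 1#[0]1#
M halts after 7 transitions.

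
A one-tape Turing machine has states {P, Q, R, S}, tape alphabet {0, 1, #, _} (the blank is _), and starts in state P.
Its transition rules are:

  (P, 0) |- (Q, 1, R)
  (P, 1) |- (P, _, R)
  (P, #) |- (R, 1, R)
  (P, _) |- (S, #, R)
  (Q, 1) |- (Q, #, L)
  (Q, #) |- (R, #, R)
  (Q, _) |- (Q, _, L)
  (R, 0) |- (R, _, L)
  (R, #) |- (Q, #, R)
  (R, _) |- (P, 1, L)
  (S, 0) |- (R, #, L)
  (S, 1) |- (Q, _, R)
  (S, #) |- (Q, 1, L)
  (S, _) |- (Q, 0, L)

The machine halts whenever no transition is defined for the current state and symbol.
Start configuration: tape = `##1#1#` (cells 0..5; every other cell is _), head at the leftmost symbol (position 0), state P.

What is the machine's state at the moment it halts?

R

P | [#]#1#1#   read # → write 1, move R, go to R
R | 1[#]1#1#   read # → write #, move R, go to Q
Q | 1#[1]#1#   read 1 → write #, move L, go to Q
Q | 1[#]##1#   read # → write #, move R, go to R
R | 1#[#]#1#   read # → write #, move R, go to Q
Q | 1##[#]1#   read # → write #, move R, go to R
R | 1###[1]#
No transition is defined for (R, 1); M halts in state R.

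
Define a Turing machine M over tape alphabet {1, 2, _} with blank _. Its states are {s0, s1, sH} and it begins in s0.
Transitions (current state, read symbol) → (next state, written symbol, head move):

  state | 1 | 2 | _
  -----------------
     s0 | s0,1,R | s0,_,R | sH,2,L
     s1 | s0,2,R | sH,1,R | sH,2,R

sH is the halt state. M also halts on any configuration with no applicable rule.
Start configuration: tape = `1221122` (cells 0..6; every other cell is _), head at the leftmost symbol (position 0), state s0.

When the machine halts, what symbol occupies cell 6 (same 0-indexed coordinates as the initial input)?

_

state=s0 head=0 tape=[1]221122_   (s0,1)→(s0,1,R)
state=s0 head=1 tape=1[2]21122_   (s0,2)→(s0,_,R)
state=s0 head=2 tape=1_[2]1122_   (s0,2)→(s0,_,R)
state=s0 head=3 tape=1__[1]122_   (s0,1)→(s0,1,R)
state=s0 head=4 tape=1__1[1]22_   (s0,1)→(s0,1,R)
state=s0 head=5 tape=1__11[2]2_   (s0,2)→(s0,_,R)
state=s0 head=6 tape=1__11_[2]_   (s0,2)→(s0,_,R)
state=s0 head=7 tape=1__11__[_]   (s0,_)→(sH,2,L)
state=sH head=6 tape=1__11_[_]2
Cell 6 holds _ when M halts.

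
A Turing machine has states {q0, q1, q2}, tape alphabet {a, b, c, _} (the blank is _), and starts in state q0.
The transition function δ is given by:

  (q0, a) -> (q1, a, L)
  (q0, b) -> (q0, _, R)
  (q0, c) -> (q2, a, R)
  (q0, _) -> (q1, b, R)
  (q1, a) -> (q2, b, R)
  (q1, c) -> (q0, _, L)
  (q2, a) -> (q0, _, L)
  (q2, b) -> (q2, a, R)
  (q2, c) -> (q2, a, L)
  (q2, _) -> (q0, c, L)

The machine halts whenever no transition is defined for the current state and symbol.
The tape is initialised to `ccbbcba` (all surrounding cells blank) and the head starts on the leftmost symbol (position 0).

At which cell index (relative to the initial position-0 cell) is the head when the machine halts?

q0 | _[c]cbbcba   read c → write a, move R, go to q2
q2 | _a[c]bbcba   read c → write a, move L, go to q2
q2 | _[a]abbcba   read a → write _, move L, go to q0
q0 | [_]_abbcba   read _ → write b, move R, go to q1
q1 | b[_]abbcba
At halt the head is at cell 0.

0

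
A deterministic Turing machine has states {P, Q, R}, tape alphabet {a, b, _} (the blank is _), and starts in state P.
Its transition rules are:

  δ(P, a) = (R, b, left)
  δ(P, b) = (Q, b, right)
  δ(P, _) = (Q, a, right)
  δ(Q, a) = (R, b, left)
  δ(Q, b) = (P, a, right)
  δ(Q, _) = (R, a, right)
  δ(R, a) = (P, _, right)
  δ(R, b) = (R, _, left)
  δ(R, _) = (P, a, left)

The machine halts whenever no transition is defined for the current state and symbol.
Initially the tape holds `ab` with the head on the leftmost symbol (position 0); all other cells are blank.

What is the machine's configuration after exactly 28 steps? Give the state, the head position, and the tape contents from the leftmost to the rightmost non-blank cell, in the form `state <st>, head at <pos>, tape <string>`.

state=P head=0 tape=__[a]b____   (P,a)→(R,b,left)
state=R head=-1 tape=_[_]bb____   (R,_)→(P,a,left)
state=P head=-2 tape=[_]abb____   (P,_)→(Q,a,right)
state=Q head=-1 tape=a[a]bb____   (Q,a)→(R,b,left)
state=R head=-2 tape=[a]bbb____   (R,a)→(P,_,right)
state=P head=-1 tape=_[b]bb____   (P,b)→(Q,b,right)
state=Q head=0 tape=_b[b]b____   (Q,b)→(P,a,right)
state=P head=1 tape=_ba[b]____   (P,b)→(Q,b,right)
state=Q head=2 tape=_bab[_]___   (Q,_)→(R,a,right)
state=R head=3 tape=_baba[_]__   (R,_)→(P,a,left)
state=P head=2 tape=_bab[a]a__   (P,a)→(R,b,left)
state=R head=1 tape=_ba[b]ba__   (R,b)→(R,_,left)
state=R head=0 tape=_b[a]_ba__   (R,a)→(P,_,right)
state=P head=1 tape=_b_[_]ba__   (P,_)→(Q,a,right)
state=Q head=2 tape=_b_a[b]a__   (Q,b)→(P,a,right)
state=P head=3 tape=_b_aa[a]__   (P,a)→(R,b,left)
state=R head=2 tape=_b_a[a]b__   (R,a)→(P,_,right)
state=P head=3 tape=_b_a_[b]__   (P,b)→(Q,b,right)
state=Q head=4 tape=_b_a_b[_]_   (Q,_)→(R,a,right)
state=R head=5 tape=_b_a_ba[_]   (R,_)→(P,a,left)
state=P head=4 tape=_b_a_b[a]a   (P,a)→(R,b,left)
state=R head=3 tape=_b_a_[b]ba   (R,b)→(R,_,left)
state=R head=2 tape=_b_a[_]_ba   (R,_)→(P,a,left)
state=P head=1 tape=_b_[a]a_ba   (P,a)→(R,b,left)
state=R head=0 tape=_b[_]ba_ba   (R,_)→(P,a,left)
state=P head=-1 tape=_[b]aba_ba   (P,b)→(Q,b,right)
state=Q head=0 tape=_b[a]ba_ba   (Q,a)→(R,b,left)
state=R head=-1 tape=_[b]bba_ba   (R,b)→(R,_,left)
state=R head=-2 tape=[_]_bba_ba
After 28 steps: state R, head at -2, tape bba_ba.

state R, head at -2, tape bba_ba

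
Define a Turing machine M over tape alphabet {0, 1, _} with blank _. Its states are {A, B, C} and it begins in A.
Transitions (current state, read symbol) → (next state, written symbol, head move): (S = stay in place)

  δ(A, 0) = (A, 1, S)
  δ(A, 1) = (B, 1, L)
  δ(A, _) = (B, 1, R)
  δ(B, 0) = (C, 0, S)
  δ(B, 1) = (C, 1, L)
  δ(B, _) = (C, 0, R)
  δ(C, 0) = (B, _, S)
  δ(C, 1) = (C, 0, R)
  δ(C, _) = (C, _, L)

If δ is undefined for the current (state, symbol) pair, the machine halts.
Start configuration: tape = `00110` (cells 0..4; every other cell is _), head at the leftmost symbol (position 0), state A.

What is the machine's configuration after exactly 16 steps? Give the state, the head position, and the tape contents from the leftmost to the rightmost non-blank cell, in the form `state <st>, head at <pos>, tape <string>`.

state=A head=0 tape=_[0]0110_   (A,0)→(A,1,S)
state=A head=0 tape=_[1]0110_   (A,1)→(B,1,L)
state=B head=-1 tape=[_]10110_   (B,_)→(C,0,R)
state=C head=0 tape=0[1]0110_   (C,1)→(C,0,R)
state=C head=1 tape=00[0]110_   (C,0)→(B,_,S)
state=B head=1 tape=00[_]110_   (B,_)→(C,0,R)
state=C head=2 tape=000[1]10_   (C,1)→(C,0,R)
state=C head=3 tape=0000[1]0_   (C,1)→(C,0,R)
state=C head=4 tape=00000[0]_   (C,0)→(B,_,S)
state=B head=4 tape=00000[_]_   (B,_)→(C,0,R)
state=C head=5 tape=000000[_]   (C,_)→(C,_,L)
state=C head=4 tape=00000[0]_   (C,0)→(B,_,S)
state=B head=4 tape=00000[_]_   (B,_)→(C,0,R)
state=C head=5 tape=000000[_]   (C,_)→(C,_,L)
state=C head=4 tape=00000[0]_   (C,0)→(B,_,S)
state=B head=4 tape=00000[_]_   (B,_)→(C,0,R)
state=C head=5 tape=000000[_]
After 16 steps: state C, head at 5, tape 000000.

state C, head at 5, tape 000000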